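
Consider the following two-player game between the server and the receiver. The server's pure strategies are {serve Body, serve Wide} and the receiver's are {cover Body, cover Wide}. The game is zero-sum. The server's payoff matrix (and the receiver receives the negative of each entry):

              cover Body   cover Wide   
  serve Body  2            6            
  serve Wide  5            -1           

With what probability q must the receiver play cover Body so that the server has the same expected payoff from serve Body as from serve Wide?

q = 7/10

In a mixed equilibrium the server is indifferent between serve Body and serve Wide; this condition fixes q.
  the server's payoff to serve Body: q·2 + (1−q)·6 = -4q + 6
  the server's payoff to serve Wide: q·5 + (1−q)·(-1) = 6q - 1
  -4q + 6 = 6q - 1  ⇒  -10q = -7  ⇒  q = 7/10.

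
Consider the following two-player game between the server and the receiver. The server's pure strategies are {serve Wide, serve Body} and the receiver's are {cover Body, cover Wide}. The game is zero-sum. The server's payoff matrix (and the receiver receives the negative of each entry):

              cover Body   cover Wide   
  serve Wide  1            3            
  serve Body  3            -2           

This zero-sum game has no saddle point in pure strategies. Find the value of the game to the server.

In a mixed equilibrium the server is indifferent between serve Wide and serve Body; this condition fixes q.
  the server's payoff from serve Wide: q·1 + (1−q)·3 = -2q + 3
  the server's payoff from serve Body: q·3 + (1−q)·(-2) = 5q - 2
  -2q + 3 = 5q - 2  ⇒  -7q = -5  ⇒  q = 5/7.
The value is the server's expected payoff against this mix (using serve Wide): (5/7)·1 + (2/7)·3 = 11/7.

v = 11/7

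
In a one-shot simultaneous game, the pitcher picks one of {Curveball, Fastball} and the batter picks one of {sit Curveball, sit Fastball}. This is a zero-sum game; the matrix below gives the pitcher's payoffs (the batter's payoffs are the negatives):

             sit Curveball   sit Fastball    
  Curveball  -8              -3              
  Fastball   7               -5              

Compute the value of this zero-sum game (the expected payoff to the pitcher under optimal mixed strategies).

v = -61/17

For the pitcher to be willing to mix, the pitcher must be indifferent between Curveball and Fastball, which pins down the batter's mix.
  the pitcher's payoff from Curveball: q·(-8) + (1−q)·(-3) = -5q - 3
  the pitcher's payoff from Fastball: q·7 + (1−q)·(-5) = 12q - 5
  -5q - 3 = 12q - 5  ⇒  -17q = -2  ⇒  q = 2/17.
The value is the pitcher's expected payoff against this mix (using Curveball): (2/17)·(-8) + (15/17)·(-3) = -61/17.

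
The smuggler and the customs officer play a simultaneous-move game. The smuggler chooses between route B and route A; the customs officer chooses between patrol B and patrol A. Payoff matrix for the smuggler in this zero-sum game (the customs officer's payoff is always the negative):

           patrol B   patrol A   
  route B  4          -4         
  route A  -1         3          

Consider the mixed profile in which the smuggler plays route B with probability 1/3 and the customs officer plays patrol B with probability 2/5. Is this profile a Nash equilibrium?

No

Given the customs officer's mix q = 2/5, the smuggler's payoff from route B is -4/5 but from route A is 7/5. The smuggler strictly prefers route A, so the smuggler would not mix.
So the proposed profile is not a Nash equilibrium.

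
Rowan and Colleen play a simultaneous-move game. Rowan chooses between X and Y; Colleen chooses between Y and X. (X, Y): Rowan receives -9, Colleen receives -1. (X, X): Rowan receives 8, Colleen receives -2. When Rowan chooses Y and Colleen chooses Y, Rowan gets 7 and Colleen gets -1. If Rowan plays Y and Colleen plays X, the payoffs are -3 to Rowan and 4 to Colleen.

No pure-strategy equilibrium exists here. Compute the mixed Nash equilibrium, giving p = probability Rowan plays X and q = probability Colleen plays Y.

In a mixed equilibrium Colleen is indifferent between Y and X; this condition fixes p.
  Colleen's payoff to Y: p·(-1) + (1−p)·(-1) = -1
  Colleen's payoff to X: p·(-2) + (1−p)·4 = -6p + 4
  -1 = -6p + 4  ⇒  6p = 5  ⇒  p = 5/6.
Colleen's mix must leave Rowan indifferent between X and Y.
  Rowan's payoff to X: q·(-9) + (1−q)·8 = -17q + 8
  Rowan's payoff to Y: q·7 + (1−q)·(-3) = 10q - 3
  -17q + 8 = 10q - 3  ⇒  -27q = -11  ⇒  q = 11/27.

p = 5/6, q = 11/27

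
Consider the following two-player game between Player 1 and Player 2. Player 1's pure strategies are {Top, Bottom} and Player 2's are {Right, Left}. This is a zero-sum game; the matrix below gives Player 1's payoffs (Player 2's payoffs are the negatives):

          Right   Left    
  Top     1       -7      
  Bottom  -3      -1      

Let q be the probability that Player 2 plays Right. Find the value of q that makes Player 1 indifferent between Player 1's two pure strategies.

Player 1's indifference between Top and Bottom determines Player 2's mixing probability q:
  Player 1's payoff to Top: q·1 + (1−q)·(-7) = 8q - 7
  Player 1's payoff to Bottom: q·(-3) + (1−q)·(-1) = -2q - 1
  8q - 7 = -2q - 1  ⇒  10q = 6  ⇒  q = 3/5.

q = 3/5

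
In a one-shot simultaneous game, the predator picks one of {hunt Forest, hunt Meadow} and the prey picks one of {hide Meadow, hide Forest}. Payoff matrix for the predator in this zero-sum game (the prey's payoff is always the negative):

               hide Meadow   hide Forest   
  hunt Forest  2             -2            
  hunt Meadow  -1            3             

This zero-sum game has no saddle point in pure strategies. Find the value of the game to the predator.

In a mixed equilibrium the predator is indifferent between hunt Forest and hunt Meadow; this condition fixes q.
  the predator's expected payoff from hunt Forest: q·2 + (1−q)·(-2) = 4q - 2
  the predator's expected payoff from hunt Meadow: q·(-1) + (1−q)·3 = -4q + 3
  4q - 2 = -4q + 3  ⇒  8q = 5  ⇒  q = 5/8.
The value is the predator's expected payoff against this mix (using hunt Forest): (5/8)·2 + (3/8)·(-2) = 1/2.

v = 1/2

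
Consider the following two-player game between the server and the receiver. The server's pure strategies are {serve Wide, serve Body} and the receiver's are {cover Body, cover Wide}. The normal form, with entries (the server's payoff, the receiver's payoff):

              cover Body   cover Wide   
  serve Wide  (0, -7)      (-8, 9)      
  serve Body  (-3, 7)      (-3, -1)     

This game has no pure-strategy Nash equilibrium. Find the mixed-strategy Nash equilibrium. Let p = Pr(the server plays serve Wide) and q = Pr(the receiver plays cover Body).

The server's mix must leave the receiver indifferent between cover Body and cover Wide.
  the receiver's expected payoff from cover Body: p·(-7) + (1−p)·7 = -14p + 7
  the receiver's expected payoff from cover Wide: p·9 + (1−p)·(-1) = 10p - 1
  -14p + 7 = 10p - 1  ⇒  -24p = -8  ⇒  p = 1/3.
In a mixed equilibrium the server is indifferent between serve Wide and serve Body; this condition fixes q.
  the server's payoff to serve Wide: q·0 + (1−q)·(-8) = 8q - 8
  the server's payoff to serve Body: q·(-3) + (1−q)·(-3) = -3
  8q - 8 = -3  ⇒  8q = 5  ⇒  q = 5/8.

p = 1/3, q = 5/8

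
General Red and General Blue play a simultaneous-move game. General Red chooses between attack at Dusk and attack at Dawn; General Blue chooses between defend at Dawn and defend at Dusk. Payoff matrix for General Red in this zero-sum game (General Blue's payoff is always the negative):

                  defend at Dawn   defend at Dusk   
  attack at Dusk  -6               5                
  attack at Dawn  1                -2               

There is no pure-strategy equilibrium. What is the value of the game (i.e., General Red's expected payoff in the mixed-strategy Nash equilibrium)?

v = -1/2

For General Red to be willing to mix, General Red must be indifferent between attack at Dusk and attack at Dawn, which pins down General Blue's mix.
  General Red's payoff from attack at Dusk: q·(-6) + (1−q)·5 = -11q + 5
  General Red's payoff from attack at Dawn: q·1 + (1−q)·(-2) = 3q - 2
  -11q + 5 = 3q - 2  ⇒  -14q = -7  ⇒  q = 1/2.
The value is General Red's expected payoff against this mix (using attack at Dusk): (1/2)·(-6) + (1/2)·5 = -1/2.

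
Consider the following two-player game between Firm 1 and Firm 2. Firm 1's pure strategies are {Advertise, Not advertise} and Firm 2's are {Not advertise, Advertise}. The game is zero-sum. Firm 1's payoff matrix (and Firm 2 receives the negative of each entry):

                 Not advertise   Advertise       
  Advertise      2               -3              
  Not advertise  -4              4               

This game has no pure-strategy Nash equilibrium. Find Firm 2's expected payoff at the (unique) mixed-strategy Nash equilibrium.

4/13

In a mixed equilibrium Firm 2 is indifferent between Not advertise and Advertise; this condition fixes p.
  Firm 2's expected payoff from Not advertise: p·(-2) + (1−p)·4 = -6p + 4
  Firm 2's expected payoff from Advertise: p·3 + (1−p)·(-4) = 7p - 4
  -6p + 4 = 7p - 4  ⇒  -13p = -8  ⇒  p = 8/13.
At equilibrium Firm 2 is indifferent across columns, so Firm 2's payoff equals the payoff from Not advertise: (8/13)·(-2) + (5/13)·4 = 4/13.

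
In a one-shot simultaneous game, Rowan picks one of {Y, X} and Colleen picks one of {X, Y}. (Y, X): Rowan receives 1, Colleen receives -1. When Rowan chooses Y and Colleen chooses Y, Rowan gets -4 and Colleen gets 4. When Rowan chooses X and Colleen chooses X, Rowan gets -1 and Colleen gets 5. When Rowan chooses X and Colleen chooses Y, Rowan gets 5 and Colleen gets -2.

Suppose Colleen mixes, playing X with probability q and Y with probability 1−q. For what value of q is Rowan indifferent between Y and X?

In a mixed equilibrium Rowan is indifferent between Y and X; this condition fixes q.
  Rowan's expected payoff from Y: q·1 + (1−q)·(-4) = 5q - 4
  Rowan's expected payoff from X: q·(-1) + (1−q)·5 = -6q + 5
  5q - 4 = -6q + 5  ⇒  11q = 9  ⇒  q = 9/11.

q = 9/11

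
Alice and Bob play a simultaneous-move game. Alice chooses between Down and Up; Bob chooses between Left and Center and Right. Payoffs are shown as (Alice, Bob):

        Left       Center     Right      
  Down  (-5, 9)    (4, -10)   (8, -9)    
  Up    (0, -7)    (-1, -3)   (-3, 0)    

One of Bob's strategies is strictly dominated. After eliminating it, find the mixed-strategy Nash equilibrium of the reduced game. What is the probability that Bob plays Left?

q = 11/16

Bob's strategy Center is strictly dominated by Right: -9 > -10 and 0 > -3. Eliminate Center.
For Alice to be willing to mix, Alice must be indifferent between Down and Up, which pins down Bob's mix.
  Alice's payoff from Down: q·(-5) + (1−q)·8 = -13q + 8
  Alice's payoff from Up: q·0 + (1−q)·(-3) = 3q - 3
  -13q + 8 = 3q - 3  ⇒  -16q = -11  ⇒  q = 11/16.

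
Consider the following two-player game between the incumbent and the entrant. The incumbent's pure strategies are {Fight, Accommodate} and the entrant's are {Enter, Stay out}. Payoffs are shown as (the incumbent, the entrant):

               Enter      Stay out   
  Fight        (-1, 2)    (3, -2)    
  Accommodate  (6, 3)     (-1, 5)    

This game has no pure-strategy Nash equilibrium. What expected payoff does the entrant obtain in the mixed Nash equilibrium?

Set the entrant's expected payoff from Enter equal to that from Stay out:
  the entrant's payoff from Enter: p·2 + (1−p)·3 = -p + 3
  the entrant's payoff from Stay out: p·(-2) + (1−p)·5 = -7p + 5
  -p + 3 = -7p + 5  ⇒  6p = 2  ⇒  p = 1/3.
At equilibrium the entrant is indifferent across columns, so the entrant's payoff equals the payoff from Enter: (1/3)·2 + (2/3)·3 = 8/3.

8/3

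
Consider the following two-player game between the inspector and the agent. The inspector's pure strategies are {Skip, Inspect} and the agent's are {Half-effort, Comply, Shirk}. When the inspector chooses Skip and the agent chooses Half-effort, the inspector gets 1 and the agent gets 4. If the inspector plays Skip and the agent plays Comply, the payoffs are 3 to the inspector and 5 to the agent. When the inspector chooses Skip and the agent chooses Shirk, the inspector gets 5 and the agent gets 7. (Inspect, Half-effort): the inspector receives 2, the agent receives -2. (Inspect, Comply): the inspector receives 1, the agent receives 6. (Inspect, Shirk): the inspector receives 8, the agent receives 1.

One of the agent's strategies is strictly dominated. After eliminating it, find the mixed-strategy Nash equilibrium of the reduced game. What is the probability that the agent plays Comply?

q = 3/5

The agent's strategy Half-effort is strictly dominated by Shirk: 7 > 4 and 1 > -2. Eliminate Half-effort.
Set the inspector's expected payoff from Skip equal to that from Inspect:
  the inspector's expected payoff from Skip: q·3 + (1−q)·5 = -2q + 5
  the inspector's expected payoff from Inspect: q·1 + (1−q)·8 = -7q + 8
  -2q + 5 = -7q + 8  ⇒  5q = 3  ⇒  q = 3/5.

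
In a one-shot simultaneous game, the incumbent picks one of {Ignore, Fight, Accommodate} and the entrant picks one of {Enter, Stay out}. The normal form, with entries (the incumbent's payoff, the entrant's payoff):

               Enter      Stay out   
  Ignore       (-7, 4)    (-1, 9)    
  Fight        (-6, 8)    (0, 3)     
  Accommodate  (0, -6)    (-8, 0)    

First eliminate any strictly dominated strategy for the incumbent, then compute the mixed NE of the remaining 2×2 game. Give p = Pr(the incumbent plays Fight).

p = 6/11

The incumbent's strategy Ignore is strictly dominated by Fight: -6 > -7 and 0 > -1. Eliminate Ignore.
In a mixed equilibrium the entrant is indifferent between Enter and Stay out; this condition fixes p.
  the entrant's payoff from Enter: p·8 + (1−p)·(-6) = 14p - 6
  the entrant's payoff from Stay out: p·3 + (1−p)·0 = 3p
  14p - 6 = 3p  ⇒  11p = 6  ⇒  p = 6/11.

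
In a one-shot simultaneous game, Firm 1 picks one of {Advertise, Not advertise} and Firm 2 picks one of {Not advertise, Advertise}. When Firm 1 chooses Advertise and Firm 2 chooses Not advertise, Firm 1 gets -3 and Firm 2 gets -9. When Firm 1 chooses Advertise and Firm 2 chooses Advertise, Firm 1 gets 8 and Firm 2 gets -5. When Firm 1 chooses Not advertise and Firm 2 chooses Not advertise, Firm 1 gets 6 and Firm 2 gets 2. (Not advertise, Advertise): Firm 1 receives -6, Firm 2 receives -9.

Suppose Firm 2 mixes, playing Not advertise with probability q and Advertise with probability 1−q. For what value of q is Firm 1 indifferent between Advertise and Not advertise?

q = 14/23

Firm 2's mix must leave Firm 1 indifferent between Advertise and Not advertise.
  Firm 1's payoff to Advertise: q·(-3) + (1−q)·8 = -11q + 8
  Firm 1's payoff to Not advertise: q·6 + (1−q)·(-6) = 12q - 6
  -11q + 8 = 12q - 6  ⇒  -23q = -14  ⇒  q = 14/23.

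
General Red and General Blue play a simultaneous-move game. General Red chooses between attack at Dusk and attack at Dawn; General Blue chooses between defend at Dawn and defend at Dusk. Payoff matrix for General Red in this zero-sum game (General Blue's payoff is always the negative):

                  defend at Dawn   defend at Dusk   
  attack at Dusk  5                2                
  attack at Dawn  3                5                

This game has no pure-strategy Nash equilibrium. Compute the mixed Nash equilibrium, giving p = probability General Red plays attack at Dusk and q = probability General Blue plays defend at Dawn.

General Blue's indifference between defend at Dawn and defend at Dusk determines General Red's mixing probability p:
  General Blue's payoff from defend at Dawn: p·(-5) + (1−p)·(-3) = -2p - 3
  General Blue's payoff from defend at Dusk: p·(-2) + (1−p)·(-5) = 3p - 5
  -2p - 3 = 3p - 5  ⇒  -5p = -2  ⇒  p = 2/5.
General Red's indifference between attack at Dusk and attack at Dawn determines General Blue's mixing probability q:
  General Red's payoff from attack at Dusk: q·5 + (1−q)·2 = 3q + 2
  General Red's payoff from attack at Dawn: q·3 + (1−q)·5 = -2q + 5
  3q + 2 = -2q + 5  ⇒  5q = 3  ⇒  q = 3/5.

p = 2/5, q = 3/5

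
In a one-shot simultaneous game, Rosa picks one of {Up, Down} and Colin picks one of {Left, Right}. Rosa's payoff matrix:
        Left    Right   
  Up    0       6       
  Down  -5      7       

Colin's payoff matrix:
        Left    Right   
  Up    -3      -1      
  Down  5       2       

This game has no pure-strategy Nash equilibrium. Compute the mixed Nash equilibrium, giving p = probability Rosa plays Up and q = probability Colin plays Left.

p = 3/5, q = 1/6

Rosa's mix must leave Colin indifferent between Left and Right.
  Colin's payoff to Left: p·(-3) + (1−p)·5 = -8p + 5
  Colin's payoff to Right: p·(-1) + (1−p)·2 = -3p + 2
  -8p + 5 = -3p + 2  ⇒  -5p = -3  ⇒  p = 3/5.
Colin's mix must leave Rosa indifferent between Up and Down.
  Rosa's payoff from Up: q·0 + (1−q)·6 = -6q + 6
  Rosa's payoff from Down: q·(-5) + (1−q)·7 = -12q + 7
  -6q + 6 = -12q + 7  ⇒  6q = 1  ⇒  q = 1/6.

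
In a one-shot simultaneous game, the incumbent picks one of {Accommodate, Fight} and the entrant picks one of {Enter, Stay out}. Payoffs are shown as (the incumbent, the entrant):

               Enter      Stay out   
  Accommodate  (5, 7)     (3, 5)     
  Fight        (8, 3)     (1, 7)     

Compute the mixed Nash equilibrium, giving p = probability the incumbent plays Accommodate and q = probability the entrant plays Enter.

For the entrant to be willing to mix, the entrant must be indifferent between Enter and Stay out, which pins down the incumbent's mix.
  the entrant's payoff to Enter: p·7 + (1−p)·3 = 4p + 3
  the entrant's payoff to Stay out: p·5 + (1−p)·7 = -2p + 7
  4p + 3 = -2p + 7  ⇒  6p = 4  ⇒  p = 2/3.
The entrant's mix must leave the incumbent indifferent between Accommodate and Fight.
  the incumbent's payoff to Accommodate: q·5 + (1−q)·3 = 2q + 3
  the incumbent's payoff to Fight: q·8 + (1−q)·1 = 7q + 1
  2q + 3 = 7q + 1  ⇒  -5q = -2  ⇒  q = 2/5.

p = 2/3, q = 2/5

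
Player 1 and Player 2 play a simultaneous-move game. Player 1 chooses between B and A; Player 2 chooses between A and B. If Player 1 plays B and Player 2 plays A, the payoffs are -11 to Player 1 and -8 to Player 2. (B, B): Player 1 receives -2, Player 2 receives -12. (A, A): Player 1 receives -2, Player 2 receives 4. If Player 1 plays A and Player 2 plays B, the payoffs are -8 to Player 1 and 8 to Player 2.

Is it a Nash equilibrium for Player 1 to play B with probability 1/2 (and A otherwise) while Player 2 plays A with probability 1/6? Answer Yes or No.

Given Player 2's mix q = 1/6, Player 1's payoff from B is -7/2 but from A is -7. Player 1 strictly prefers B, so Player 1 would not mix.
So the proposed profile is not a Nash equilibrium.

No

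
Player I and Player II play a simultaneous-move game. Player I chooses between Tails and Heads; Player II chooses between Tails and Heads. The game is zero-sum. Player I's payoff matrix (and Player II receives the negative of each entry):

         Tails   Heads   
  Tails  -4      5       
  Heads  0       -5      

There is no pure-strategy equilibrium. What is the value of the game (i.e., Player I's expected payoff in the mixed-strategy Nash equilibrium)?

v = -10/7

Player II's mix must leave Player I indifferent between Tails and Heads.
  Player I's payoff from Tails: q·(-4) + (1−q)·5 = -9q + 5
  Player I's payoff from Heads: q·0 + (1−q)·(-5) = 5q - 5
  -9q + 5 = 5q - 5  ⇒  -14q = -10  ⇒  q = 5/7.
The value is Player I's expected payoff against this mix (using Tails): (5/7)·(-4) + (2/7)·5 = -10/7.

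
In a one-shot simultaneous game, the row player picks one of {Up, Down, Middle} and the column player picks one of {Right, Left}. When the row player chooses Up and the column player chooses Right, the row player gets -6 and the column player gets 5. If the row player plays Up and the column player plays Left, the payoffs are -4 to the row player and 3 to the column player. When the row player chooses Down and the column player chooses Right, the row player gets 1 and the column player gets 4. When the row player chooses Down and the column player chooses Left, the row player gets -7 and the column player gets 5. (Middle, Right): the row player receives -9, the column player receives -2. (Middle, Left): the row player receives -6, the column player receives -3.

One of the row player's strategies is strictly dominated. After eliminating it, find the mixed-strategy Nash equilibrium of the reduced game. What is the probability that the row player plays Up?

p = 1/3

The row player's strategy Middle is strictly dominated by Up: -6 > -9 and -4 > -6. Eliminate Middle.
The row player's mix must leave the column player indifferent between Right and Left.
  the column player's payoff from Right: p·5 + (1−p)·4 = p + 4
  the column player's payoff from Left: p·3 + (1−p)·5 = -2p + 5
  p + 4 = -2p + 5  ⇒  3p = 1  ⇒  p = 1/3.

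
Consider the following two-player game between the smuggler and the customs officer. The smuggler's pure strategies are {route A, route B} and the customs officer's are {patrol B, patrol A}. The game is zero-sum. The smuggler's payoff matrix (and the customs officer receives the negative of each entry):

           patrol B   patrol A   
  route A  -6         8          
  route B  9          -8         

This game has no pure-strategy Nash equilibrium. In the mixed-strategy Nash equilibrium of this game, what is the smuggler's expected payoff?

For the smuggler to be willing to mix, the smuggler must be indifferent between route A and route B, which pins down the customs officer's mix.
  the smuggler's expected payoff from route A: q·(-6) + (1−q)·8 = -14q + 8
  the smuggler's expected payoff from route B: q·9 + (1−q)·(-8) = 17q - 8
  -14q + 8 = 17q - 8  ⇒  -31q = -16  ⇒  q = 16/31.
At equilibrium the smuggler is indifferent across rows, so the smuggler's payoff equals the payoff from route A: (16/31)·(-6) + (15/31)·8 = 24/31.

24/31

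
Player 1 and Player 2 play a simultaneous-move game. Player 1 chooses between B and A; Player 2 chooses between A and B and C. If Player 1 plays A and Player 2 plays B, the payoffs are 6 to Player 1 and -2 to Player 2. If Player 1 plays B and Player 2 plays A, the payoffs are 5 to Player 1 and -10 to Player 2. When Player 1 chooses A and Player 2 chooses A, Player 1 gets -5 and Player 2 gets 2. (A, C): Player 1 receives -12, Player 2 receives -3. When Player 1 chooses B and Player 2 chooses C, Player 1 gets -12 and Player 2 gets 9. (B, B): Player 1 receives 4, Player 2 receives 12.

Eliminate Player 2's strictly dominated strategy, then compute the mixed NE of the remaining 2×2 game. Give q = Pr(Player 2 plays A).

q = 1/6

Player 2's strategy C is strictly dominated by B: 12 > 9 and -2 > -3. Eliminate C.
Player 2's mix must leave Player 1 indifferent between B and A.
  Player 1's payoff from B: q·5 + (1−q)·4 = q + 4
  Player 1's payoff from A: q·(-5) + (1−q)·6 = -11q + 6
  q + 4 = -11q + 6  ⇒  12q = 2  ⇒  q = 1/6.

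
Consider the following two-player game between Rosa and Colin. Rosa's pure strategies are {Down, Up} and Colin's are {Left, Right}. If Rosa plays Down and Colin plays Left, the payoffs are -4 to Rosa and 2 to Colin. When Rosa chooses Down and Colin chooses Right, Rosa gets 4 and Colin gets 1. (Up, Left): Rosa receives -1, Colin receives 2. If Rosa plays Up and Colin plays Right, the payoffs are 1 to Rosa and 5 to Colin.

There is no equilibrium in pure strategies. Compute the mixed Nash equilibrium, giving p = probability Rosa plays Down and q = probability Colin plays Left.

Rosa's mix must leave Colin indifferent between Left and Right.
  Colin's payoff to Left: p·2 + (1−p)·2 = 2
  Colin's payoff to Right: p·1 + (1−p)·5 = -4p + 5
  2 = -4p + 5  ⇒  4p = 3  ⇒  p = 3/4.
In a mixed equilibrium Rosa is indifferent between Down and Up; this condition fixes q.
  Rosa's expected payoff from Down: q·(-4) + (1−q)·4 = -8q + 4
  Rosa's expected payoff from Up: q·(-1) + (1−q)·1 = -2q + 1
  -8q + 4 = -2q + 1  ⇒  -6q = -3  ⇒  q = 1/2.

p = 3/4, q = 1/2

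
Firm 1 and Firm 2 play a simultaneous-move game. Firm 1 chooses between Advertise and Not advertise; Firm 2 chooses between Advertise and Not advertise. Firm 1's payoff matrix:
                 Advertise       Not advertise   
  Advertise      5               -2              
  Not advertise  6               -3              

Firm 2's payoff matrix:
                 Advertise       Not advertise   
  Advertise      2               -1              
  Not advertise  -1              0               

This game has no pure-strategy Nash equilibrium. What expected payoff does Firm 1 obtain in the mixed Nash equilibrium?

3/2

Firm 2's mix must leave Firm 1 indifferent between Advertise and Not advertise.
  Firm 1's payoff to Advertise: q·5 + (1−q)·(-2) = 7q - 2
  Firm 1's payoff to Not advertise: q·6 + (1−q)·(-3) = 9q - 3
  7q - 2 = 9q - 3  ⇒  -2q = -1  ⇒  q = 1/2.
At equilibrium Firm 1 is indifferent across rows, so Firm 1's payoff equals the payoff from Advertise: (1/2)·5 + (1/2)·(-2) = 3/2.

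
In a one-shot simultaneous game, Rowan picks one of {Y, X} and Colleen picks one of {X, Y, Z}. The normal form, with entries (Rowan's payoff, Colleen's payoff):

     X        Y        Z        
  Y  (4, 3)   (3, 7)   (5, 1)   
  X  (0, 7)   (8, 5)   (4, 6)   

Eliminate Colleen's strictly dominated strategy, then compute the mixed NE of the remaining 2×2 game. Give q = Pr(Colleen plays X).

Colleen's strategy Z is strictly dominated by X: 3 > 1 and 7 > 6. Eliminate Z.
Colleen's mix must leave Rowan indifferent between Y and X.
  Rowan's expected payoff from Y: q·4 + (1−q)·3 = q + 3
  Rowan's expected payoff from X: q·0 + (1−q)·8 = -8q + 8
  q + 3 = -8q + 8  ⇒  9q = 5  ⇒  q = 5/9.

q = 5/9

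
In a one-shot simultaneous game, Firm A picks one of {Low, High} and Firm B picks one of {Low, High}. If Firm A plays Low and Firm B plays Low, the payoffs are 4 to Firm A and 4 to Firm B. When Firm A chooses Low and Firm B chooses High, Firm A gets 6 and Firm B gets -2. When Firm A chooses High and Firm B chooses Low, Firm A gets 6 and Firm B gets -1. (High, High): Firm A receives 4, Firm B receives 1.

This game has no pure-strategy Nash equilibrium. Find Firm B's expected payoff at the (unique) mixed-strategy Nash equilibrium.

1/4

Set Firm B's expected payoff from Low equal to that from High:
  Firm B's payoff to Low: p·4 + (1−p)·(-1) = 5p - 1
  Firm B's payoff to High: p·(-2) + (1−p)·1 = -3p + 1
  5p - 1 = -3p + 1  ⇒  8p = 2  ⇒  p = 1/4.
At equilibrium Firm B is indifferent across columns, so Firm B's payoff equals the payoff from Low: (1/4)·4 + (3/4)·(-1) = 1/4.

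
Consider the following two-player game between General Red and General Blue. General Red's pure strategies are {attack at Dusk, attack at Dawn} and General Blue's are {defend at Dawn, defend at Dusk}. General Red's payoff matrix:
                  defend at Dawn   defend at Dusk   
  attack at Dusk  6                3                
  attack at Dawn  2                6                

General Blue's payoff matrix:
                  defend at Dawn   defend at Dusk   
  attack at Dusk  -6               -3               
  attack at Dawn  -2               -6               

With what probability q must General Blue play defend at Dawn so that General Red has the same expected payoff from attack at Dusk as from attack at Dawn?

q = 3/7

For General Red to be willing to mix, General Red must be indifferent between attack at Dusk and attack at Dawn, which pins down General Blue's mix.
  General Red's payoff from attack at Dusk: q·6 + (1−q)·3 = 3q + 3
  General Red's payoff from attack at Dawn: q·2 + (1−q)·6 = -4q + 6
  3q + 3 = -4q + 6  ⇒  7q = 3  ⇒  q = 3/7.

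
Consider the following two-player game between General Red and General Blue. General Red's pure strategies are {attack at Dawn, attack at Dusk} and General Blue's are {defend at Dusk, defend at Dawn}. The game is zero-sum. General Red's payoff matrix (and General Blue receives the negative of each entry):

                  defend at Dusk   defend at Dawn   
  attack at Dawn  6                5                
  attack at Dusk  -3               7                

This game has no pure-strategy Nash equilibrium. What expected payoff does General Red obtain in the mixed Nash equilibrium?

In a mixed equilibrium General Red is indifferent between attack at Dawn and attack at Dusk; this condition fixes q.
  General Red's payoff to attack at Dawn: q·6 + (1−q)·5 = q + 5
  General Red's payoff to attack at Dusk: q·(-3) + (1−q)·7 = -10q + 7
  q + 5 = -10q + 7  ⇒  11q = 2  ⇒  q = 2/11.
At equilibrium General Red is indifferent across rows, so General Red's payoff equals the payoff from attack at Dawn: (2/11)·6 + (9/11)·5 = 57/11.

57/11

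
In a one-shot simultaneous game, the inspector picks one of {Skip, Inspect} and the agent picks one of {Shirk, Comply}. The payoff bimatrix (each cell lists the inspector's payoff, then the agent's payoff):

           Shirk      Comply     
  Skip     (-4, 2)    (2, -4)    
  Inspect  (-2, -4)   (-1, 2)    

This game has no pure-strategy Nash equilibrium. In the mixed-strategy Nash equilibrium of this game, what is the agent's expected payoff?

The agent's indifference between Shirk and Comply determines the inspector's mixing probability p:
  the agent's payoff to Shirk: p·2 + (1−p)·(-4) = 6p - 4
  the agent's payoff to Comply: p·(-4) + (1−p)·2 = -6p + 2
  6p - 4 = -6p + 2  ⇒  12p = 6  ⇒  p = 1/2.
At equilibrium the agent is indifferent across columns, so the agent's payoff equals the payoff from Shirk: (1/2)·2 + (1/2)·(-4) = -1.

-1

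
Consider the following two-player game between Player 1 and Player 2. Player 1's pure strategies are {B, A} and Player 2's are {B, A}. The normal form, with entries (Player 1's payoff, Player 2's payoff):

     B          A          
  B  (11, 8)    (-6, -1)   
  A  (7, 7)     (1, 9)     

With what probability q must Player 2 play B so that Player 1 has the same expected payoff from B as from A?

q = 7/11

Player 2's mix must leave Player 1 indifferent between B and A.
  Player 1's payoff from B: q·11 + (1−q)·(-6) = 17q - 6
  Player 1's payoff from A: q·7 + (1−q)·1 = 6q + 1
  17q - 6 = 6q + 1  ⇒  11q = 7  ⇒  q = 7/11.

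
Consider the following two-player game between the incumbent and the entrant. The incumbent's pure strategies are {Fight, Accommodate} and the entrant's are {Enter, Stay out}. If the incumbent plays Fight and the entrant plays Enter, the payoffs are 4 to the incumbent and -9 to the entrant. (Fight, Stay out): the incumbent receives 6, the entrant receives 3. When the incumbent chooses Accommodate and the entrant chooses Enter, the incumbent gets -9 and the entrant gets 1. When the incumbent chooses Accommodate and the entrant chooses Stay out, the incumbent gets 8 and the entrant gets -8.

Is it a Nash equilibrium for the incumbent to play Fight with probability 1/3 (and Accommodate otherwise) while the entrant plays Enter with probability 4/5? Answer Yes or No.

Given the incumbent's mix p = 1/3, the entrant's payoff from Enter is -7/3 but from Stay out is -13/3. The entrant strictly prefers Enter, so the entrant would not mix.
So the proposed profile is not a Nash equilibrium.

No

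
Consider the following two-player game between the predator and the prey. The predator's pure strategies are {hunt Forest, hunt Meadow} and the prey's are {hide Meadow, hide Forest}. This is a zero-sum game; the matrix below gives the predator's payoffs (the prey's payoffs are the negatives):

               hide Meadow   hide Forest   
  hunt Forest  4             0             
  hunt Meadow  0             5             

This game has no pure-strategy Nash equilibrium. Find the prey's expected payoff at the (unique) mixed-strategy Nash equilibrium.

Set the prey's expected payoff from hide Meadow equal to that from hide Forest:
  the prey's payoff to hide Meadow: p·(-4) + (1−p)·0 = -4p
  the prey's payoff to hide Forest: p·0 + (1−p)·(-5) = 5p - 5
  -4p = 5p - 5  ⇒  -9p = -5  ⇒  p = 5/9.
At equilibrium the prey is indifferent across columns, so the prey's payoff equals the payoff from hide Meadow: (5/9)·(-4) + (4/9)·0 = -20/9.

-20/9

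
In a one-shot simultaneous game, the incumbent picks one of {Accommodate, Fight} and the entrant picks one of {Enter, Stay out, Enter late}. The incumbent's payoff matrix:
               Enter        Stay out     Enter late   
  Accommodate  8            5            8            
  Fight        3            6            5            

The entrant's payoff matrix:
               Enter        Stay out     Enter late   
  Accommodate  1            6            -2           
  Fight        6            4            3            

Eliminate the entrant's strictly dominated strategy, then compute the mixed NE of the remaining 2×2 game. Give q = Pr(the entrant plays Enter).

q = 1/6

The entrant's strategy Enter late is strictly dominated by Enter: 1 > -2 and 6 > 3. Eliminate Enter late.
The entrant's mix must leave the incumbent indifferent between Accommodate and Fight.
  the incumbent's payoff to Accommodate: q·8 + (1−q)·5 = 3q + 5
  the incumbent's payoff to Fight: q·3 + (1−q)·6 = -3q + 6
  3q + 5 = -3q + 6  ⇒  6q = 1  ⇒  q = 1/6.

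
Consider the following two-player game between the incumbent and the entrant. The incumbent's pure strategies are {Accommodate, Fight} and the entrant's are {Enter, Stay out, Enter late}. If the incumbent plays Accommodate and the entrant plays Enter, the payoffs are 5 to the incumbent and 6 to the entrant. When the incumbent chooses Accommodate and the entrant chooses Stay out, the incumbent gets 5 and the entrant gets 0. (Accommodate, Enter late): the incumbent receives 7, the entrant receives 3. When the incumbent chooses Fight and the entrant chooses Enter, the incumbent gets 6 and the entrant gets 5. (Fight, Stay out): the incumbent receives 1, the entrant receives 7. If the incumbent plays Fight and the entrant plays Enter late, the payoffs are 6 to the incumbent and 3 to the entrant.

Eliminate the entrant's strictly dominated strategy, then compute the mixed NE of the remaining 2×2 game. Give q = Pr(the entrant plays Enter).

The entrant's strategy Enter late is strictly dominated by Enter: 6 > 3 and 5 > 3. Eliminate Enter late.
The entrant's mix must leave the incumbent indifferent between Accommodate and Fight.
  the incumbent's payoff from Accommodate: q·5 + (1−q)·5 = 5
  the incumbent's payoff from Fight: q·6 + (1−q)·1 = 5q + 1
  5 = 5q + 1  ⇒  -5q = -4  ⇒  q = 4/5.

q = 4/5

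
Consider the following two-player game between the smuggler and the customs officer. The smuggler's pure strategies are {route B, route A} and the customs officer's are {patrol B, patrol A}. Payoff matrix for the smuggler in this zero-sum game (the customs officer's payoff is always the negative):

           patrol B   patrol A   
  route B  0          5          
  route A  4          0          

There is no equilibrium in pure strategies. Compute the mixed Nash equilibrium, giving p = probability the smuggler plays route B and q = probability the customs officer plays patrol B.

p = 4/9, q = 5/9

The smuggler's mix must leave the customs officer indifferent between patrol B and patrol A.
  the customs officer's payoff from patrol B: p·0 + (1−p)·(-4) = 4p - 4
  the customs officer's payoff from patrol A: p·(-5) + (1−p)·0 = -5p
  4p - 4 = -5p  ⇒  9p = 4  ⇒  p = 4/9.
Set the smuggler's expected payoff from route B equal to that from route A:
  the smuggler's payoff to route B: q·0 + (1−q)·5 = -5q + 5
  the smuggler's payoff to route A: q·4 + (1−q)·0 = 4q
  -5q + 5 = 4q  ⇒  -9q = -5  ⇒  q = 5/9.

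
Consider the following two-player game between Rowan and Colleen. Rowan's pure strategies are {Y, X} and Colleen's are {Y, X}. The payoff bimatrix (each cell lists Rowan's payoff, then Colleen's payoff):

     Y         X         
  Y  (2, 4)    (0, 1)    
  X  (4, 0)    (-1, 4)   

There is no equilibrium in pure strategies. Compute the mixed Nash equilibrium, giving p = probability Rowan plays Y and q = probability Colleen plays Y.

In a mixed equilibrium Colleen is indifferent between Y and X; this condition fixes p.
  Colleen's expected payoff from Y: p·4 + (1−p)·0 = 4p
  Colleen's expected payoff from X: p·1 + (1−p)·4 = -3p + 4
  4p = -3p + 4  ⇒  7p = 4  ⇒  p = 4/7.
Colleen's mix must leave Rowan indifferent between Y and X.
  Rowan's payoff from Y: q·2 + (1−q)·0 = 2q
  Rowan's payoff from X: q·4 + (1−q)·(-1) = 5q - 1
  2q = 5q - 1  ⇒  -3q = -1  ⇒  q = 1/3.

p = 4/7, q = 1/3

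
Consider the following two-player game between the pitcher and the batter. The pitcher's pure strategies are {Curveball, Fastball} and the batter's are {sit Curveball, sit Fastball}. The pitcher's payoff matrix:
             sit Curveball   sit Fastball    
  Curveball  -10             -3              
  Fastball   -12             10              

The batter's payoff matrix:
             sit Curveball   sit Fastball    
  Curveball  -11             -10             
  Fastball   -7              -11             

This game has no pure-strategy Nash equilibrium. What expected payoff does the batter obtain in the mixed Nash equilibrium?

-51/5

For the batter to be willing to mix, the batter must be indifferent between sit Curveball and sit Fastball, which pins down the pitcher's mix.
  the batter's payoff to sit Curveball: p·(-11) + (1−p)·(-7) = -4p - 7
  the batter's payoff to sit Fastball: p·(-10) + (1−p)·(-11) = p - 11
  -4p - 7 = p - 11  ⇒  -5p = -4  ⇒  p = 4/5.
At equilibrium the batter is indifferent across columns, so the batter's payoff equals the payoff from sit Curveball: (4/5)·(-11) + (1/5)·(-7) = -51/5.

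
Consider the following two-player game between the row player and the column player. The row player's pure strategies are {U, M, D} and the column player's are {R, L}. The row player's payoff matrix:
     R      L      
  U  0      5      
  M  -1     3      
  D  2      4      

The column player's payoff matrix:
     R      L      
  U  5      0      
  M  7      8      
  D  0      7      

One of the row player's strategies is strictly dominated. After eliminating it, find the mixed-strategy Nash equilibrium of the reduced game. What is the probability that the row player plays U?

The row player's strategy M is strictly dominated by D: 2 > -1 and 4 > 3. Eliminate M.
The column player's indifference between R and L determines the row player's mixing probability p:
  the column player's expected payoff from R: p·5 + (1−p)·0 = 5p
  the column player's expected payoff from L: p·0 + (1−p)·7 = -7p + 7
  5p = -7p + 7  ⇒  12p = 7  ⇒  p = 7/12.

p = 7/12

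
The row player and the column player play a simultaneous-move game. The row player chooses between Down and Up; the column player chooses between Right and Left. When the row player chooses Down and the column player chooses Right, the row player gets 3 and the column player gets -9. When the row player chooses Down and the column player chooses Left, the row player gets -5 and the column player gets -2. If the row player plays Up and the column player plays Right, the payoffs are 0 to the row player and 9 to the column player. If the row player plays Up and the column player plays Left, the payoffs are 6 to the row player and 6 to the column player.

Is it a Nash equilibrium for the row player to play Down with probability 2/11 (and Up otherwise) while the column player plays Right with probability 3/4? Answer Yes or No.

No

Given the row player's mix p = 2/11, the column player's payoff from Right is 63/11 but from Left is 50/11. The column player strictly prefers Right, so the column player would not mix.
So the proposed profile is not a Nash equilibrium.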